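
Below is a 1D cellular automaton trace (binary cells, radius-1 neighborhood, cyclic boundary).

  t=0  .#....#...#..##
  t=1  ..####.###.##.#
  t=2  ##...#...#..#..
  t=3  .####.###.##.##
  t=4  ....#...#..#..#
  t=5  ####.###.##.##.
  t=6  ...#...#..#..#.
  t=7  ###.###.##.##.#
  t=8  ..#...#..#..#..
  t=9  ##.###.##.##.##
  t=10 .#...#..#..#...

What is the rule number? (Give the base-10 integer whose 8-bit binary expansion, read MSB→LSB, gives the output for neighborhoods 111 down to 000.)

83

  ###|.  b7=0 t=1,i=3
  ##.|#  b6=1 t=0,i=14
  #.#|.  b5=0 t=0,i=0
  #..|#  b4=1 t=0,i=2
  .##|.  b3=0 t=0,i=13
  .#.|.  b2=0 t=0,i=1
  ..#|#  b1=1 t=0,i=5
  ...|#  b0=1 t=0,i=3
  bits 01010011 = 83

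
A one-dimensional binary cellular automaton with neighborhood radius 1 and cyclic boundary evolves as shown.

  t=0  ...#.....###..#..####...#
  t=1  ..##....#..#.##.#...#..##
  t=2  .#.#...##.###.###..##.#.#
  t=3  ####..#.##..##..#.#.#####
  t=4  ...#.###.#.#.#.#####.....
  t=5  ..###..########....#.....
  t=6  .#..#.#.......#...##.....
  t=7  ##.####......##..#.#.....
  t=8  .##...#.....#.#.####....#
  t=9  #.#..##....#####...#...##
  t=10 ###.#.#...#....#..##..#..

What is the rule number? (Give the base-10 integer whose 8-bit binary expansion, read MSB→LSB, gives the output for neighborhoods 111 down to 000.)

102

  ###|.  b7=0 t=0,i=10
  ##.|#  b6=1 t=0,i=11
  #.#|#  b5=1 t=1,i=12
  #..|.  b4=0 t=0,i=0
  .##|.  b3=0 t=0,i=9
  .#.|#  b2=1 t=0,i=3
  ..#|#  b1=1 t=0,i=2
  ...|.  b0=0 t=0,i=1
  bits 01100110 = 102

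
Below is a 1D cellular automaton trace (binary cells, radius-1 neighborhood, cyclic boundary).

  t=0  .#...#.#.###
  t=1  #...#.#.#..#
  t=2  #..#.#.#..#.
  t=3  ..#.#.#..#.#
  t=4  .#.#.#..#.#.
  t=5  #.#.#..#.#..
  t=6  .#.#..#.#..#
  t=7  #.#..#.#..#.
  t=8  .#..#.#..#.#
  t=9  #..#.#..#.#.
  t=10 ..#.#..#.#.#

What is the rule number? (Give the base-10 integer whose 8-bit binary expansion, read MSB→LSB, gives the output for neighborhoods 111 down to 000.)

  nb ###: next=.  (t=0,i=10, bit7=0)
  nb ##.: next=#  (t=0,i=11, bit6=1)
  nb #.#: next=#  (t=0,i=0, bit5=1)
  nb #..: next=.  (t=0,i=2, bit4=0)
  nb .##: next=.  (t=0,i=9, bit3=0)
  nb .#.: next=.  (t=0,i=1, bit2=0)
  nb ..#: next=#  (t=0,i=4, bit1=1)
  nb ...: next=.  (t=0,i=3, bit0=0)
  bits 01100010 = 98

98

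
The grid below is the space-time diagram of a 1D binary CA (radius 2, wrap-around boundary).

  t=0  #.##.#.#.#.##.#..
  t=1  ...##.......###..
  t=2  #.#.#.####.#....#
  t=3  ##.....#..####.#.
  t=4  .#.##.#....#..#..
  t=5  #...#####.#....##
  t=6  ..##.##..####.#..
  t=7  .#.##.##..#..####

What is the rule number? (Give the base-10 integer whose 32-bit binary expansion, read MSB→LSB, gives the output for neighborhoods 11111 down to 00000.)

  #####|#  b31=1 t=5,i=6
  ####.|.  b30=0 t=2,i=8
  ###.#|.  b29=0 t=2,i=9
  ###..|.  b28=0 t=1,i=14
  ##.##|#  b27=1 t=6,i=4
  ##.#.|#  b26=1 t=0,i=4
  ##..#|#  b25=1 t=6,i=7
  ##...|.  b24=0 t=1,i=5
  #.###|.  b23=0 t=2,i=6
  #.##.|.  b22=0 t=0,i=2
  #.#.#|.  b21=0 t=0,i=5
  #.#..|#  b20=1 t=0,i=14
  #..##|.  b19=0 t=3,i=9
  #..#.|.  b18=0 t=0,i=16
  #...#|#  b17=1 t=4,i=16
  #....|#  b16=1 t=1,i=6
  .####|#  b15=1 t=2,i=7
  .###.|.  b14=0 t=1,i=13
  .##.#|#  b13=1 t=0,i=3
  .##..|#  b12=1 t=1,i=4
  .#.##|.  b11=0 t=0,i=1
  .#.#.|.  b10=0 t=0,i=6
  .#..#|.  b9=0 t=0,i=15
  .#...|#  b8=1 t=2,i=12
  ..###|.  b7=0 t=1,i=12
  ..##.|.  b6=0 t=1,i=3
  ..#.#|.  b5=0 t=0,i=0
  ..#..|.  b4=0 t=3,i=7
  ...##|#  b3=1 t=1,i=2
  ...#.|#  b2=1 t=3,i=6
  ....#|.  b1=0 t=1,i=1
  .....|#  b0=1 t=1,i=0
  bits 10001110000100111011000100001101 = 2383655181

2383655181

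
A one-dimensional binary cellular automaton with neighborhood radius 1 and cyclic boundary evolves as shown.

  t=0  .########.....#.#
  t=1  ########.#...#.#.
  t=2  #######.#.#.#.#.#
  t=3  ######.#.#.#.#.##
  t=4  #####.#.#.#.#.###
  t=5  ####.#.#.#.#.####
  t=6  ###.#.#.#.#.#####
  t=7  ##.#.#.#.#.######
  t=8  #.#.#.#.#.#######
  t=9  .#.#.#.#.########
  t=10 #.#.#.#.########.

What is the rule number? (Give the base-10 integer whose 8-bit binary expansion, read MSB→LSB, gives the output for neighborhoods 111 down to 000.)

  nb ###: next=#  (t=0,i=2, bit7=1)
  nb ##.: next=.  (t=0,i=8, bit6=0)
  nb #.#: next=#  (t=0,i=0, bit5=1)
  nb #..: next=#  (t=0,i=9, bit4=1)
  nb .##: next=#  (t=0,i=1, bit3=1)
  nb .#.: next=.  (t=0,i=14, bit2=0)
  nb ..#: next=#  (t=0,i=13, bit1=1)
  nb ...: next=.  (t=0,i=10, bit0=0)
  bits 10111010 = 186

186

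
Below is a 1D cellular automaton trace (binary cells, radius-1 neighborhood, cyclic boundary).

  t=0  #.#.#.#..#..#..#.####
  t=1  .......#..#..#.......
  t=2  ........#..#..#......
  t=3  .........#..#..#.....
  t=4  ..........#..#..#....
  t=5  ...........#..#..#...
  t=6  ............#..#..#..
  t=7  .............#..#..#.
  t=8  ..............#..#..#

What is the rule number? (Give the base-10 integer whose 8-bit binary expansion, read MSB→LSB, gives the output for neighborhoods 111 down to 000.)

16

  ### -> .   bit 7 = 0  t=0,i=18
  ##. -> .   bit 6 = 0  t=0,i=0
  #.# -> .   bit 5 = 0  t=0,i=1
  #.. -> #   bit 4 = 1  t=0,i=7
  .## -> .   bit 3 = 0  t=0,i=17
  .#. -> .   bit 2 = 0  t=0,i=2
  ..# -> .   bit 1 = 0  t=0,i=8
  ... -> .   bit 0 = 0  t=1,i=0
  bits 00010000 = 16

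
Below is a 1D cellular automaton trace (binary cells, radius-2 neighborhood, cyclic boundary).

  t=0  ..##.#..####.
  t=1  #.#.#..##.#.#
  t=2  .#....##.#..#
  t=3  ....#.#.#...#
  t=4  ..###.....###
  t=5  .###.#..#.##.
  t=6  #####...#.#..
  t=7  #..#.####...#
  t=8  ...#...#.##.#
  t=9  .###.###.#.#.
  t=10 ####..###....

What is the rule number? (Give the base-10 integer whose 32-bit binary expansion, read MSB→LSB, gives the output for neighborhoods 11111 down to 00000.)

1699365110

  [31] ##### => .  t=6,i=2
  [30] ####. => #  t=0,i=10
  [29] ###.# => #  t=5,i=3
  [28] ###.. => .  t=0,i=11
  [27] ##.## => .  t=9,i=4
  [26] ##.#. => #  t=0,i=4
  [25] ##..# => .  t=4,i=0
  [24] ##... => #  t=0,i=12
  [23] #.### => .  t=7,i=5
  [22] #.##. => #  t=1,i=12
  [21] #.#.# => .  t=1,i=2
  [20] #.#.. => .  t=0,i=5
  [19] #..## => #  t=0,i=7
  [18] #..#. => .  t=2,i=11
  [17] #...# => #  t=0,i=0
  [16] #.... => .  t=2,i=3
  [15] .#### => .  t=0,i=9
  [14] .###. => #  t=4,i=3
  [13] .##.# => .  t=0,i=3
  [12] .##.. => .  t=5,i=11
  [11] .#.## => .  t=1,i=11
  [10] .#.#. => .  t=1,i=3
  [9] .#..# => .  t=0,i=6
  [8] .#... => .  t=2,i=2
  [7] ..### => #  t=0,i=8
  [6] ..##. => #  t=0,i=2
  [5] ..#.# => #  t=2,i=12
  [4] ..#.. => #  t=3,i=12
  [3] ...## => .  t=0,i=1
  [2] ...#. => #  t=3,i=3
  [1] ....# => #  t=2,i=4
  [0] ..... => .  t=4,i=7
  bits 01100101010010100100000011110110 = 1699365110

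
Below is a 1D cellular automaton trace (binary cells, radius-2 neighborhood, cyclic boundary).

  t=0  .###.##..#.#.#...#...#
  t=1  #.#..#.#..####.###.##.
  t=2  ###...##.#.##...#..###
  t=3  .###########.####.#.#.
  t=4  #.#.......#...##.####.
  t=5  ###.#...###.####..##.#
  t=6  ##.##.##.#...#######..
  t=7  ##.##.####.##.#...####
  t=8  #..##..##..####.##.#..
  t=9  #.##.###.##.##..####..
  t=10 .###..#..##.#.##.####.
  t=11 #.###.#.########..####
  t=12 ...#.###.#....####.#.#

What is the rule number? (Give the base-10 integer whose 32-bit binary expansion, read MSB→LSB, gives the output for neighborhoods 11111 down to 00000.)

  #####|.  b31=0 t=2,i=0
  ####.|#  b30=1 t=1,i=12
  ###.#|.  b29=0 t=0,i=3
  ###..|#  b28=1 t=2,i=2
  ##.##|.  b27=0 t=0,i=4
  ##.#.|#  b26=1 t=1,i=21
  ##..#|#  b25=1 t=0,i=7
  ##...|#  b24=1 t=2,i=3
  #.###|.  b23=0 t=0,i=1
  #.##.|#  b22=1 t=0,i=5
  #.#.#|#  b21=1 t=0,i=11
  #.#..|#  b20=1 t=0,i=13
  #..##|#  b19=1 t=1,i=9
  #..#.|.  b18=0 t=0,i=8
  #...#|#  b17=1 t=0,i=15
  #....|#  b16=1 t=4,i=4
  .####|#  b15=1 t=1,i=11
  .###.|#  b14=1 t=0,i=2
  .##.#|#  b13=1 t=1,i=20
  .##..|.  b12=0 t=0,i=6
  .#.##|#  b11=1 t=0,i=0
  .#.#.|#  b10=1 t=0,i=10
  .#..#|.  b9=0 t=1,i=3
  .#...|.  b8=0 t=0,i=14
  ..###|.  b7=0 t=1,i=10
  ..##.|#  b6=1 t=2,i=6
  ..#.#|.  b5=0 t=0,i=9
  ..#..|#  b4=1 t=0,i=17
  ...##|#  b3=1 t=2,i=5
  ...#.|#  b2=1 t=0,i=16
  ....#|#  b1=1 t=4,i=8
  .....|.  b0=0 t=4,i=5
  bits 01010111011110111110110001011110 = 1467739230

1467739230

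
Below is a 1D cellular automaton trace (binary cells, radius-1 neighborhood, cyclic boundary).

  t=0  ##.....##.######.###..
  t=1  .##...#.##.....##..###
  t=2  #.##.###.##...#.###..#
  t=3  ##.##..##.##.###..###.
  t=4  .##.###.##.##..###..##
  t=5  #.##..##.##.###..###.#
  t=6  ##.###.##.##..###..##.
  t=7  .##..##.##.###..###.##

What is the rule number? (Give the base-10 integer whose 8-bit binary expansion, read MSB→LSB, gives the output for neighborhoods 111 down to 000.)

  [7] ### => .  t=0,i=11
  [6] ##. => #  t=0,i=1
  [5] #.# => #  t=0,i=9
  [4] #.. => #  t=0,i=2
  [3] .## => .  t=0,i=0
  [2] .#. => #  t=1,i=6
  [1] ..# => #  t=0,i=6
  [0] ... => .  t=0,i=3
  bits 01110110 = 118

118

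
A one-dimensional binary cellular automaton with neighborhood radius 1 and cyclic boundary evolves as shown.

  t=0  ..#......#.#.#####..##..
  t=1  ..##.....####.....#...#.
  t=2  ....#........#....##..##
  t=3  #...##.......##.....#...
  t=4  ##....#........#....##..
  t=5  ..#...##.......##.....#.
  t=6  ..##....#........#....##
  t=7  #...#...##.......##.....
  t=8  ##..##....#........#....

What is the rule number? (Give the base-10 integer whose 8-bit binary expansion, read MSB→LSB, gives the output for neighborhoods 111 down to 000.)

52

  [7] ### => .  t=0,i=14
  [6] ##. => .  t=0,i=17
  [5] #.# => #  t=0,i=10
  [4] #.. => #  t=0,i=3
  [3] .## => .  t=0,i=13
  [2] .#. => #  t=0,i=2
  [1] ..# => .  t=0,i=1
  [0] ... => .  t=0,i=0
  bits 00110100 = 52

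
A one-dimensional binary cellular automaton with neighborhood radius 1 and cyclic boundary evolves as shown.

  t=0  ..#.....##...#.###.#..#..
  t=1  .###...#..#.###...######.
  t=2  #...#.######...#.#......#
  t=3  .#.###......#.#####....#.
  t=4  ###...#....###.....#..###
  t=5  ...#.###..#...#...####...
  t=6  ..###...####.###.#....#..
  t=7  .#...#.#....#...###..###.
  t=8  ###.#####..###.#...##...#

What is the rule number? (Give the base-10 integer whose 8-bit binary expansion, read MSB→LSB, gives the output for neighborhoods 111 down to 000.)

  ### -> .   bit 7 = 0  t=0,i=16
  ##. -> .   bit 6 = 0  t=0,i=9
  #.# -> #   bit 5 = 1  t=0,i=14
  #.. -> #   bit 4 = 1  t=0,i=3
  .## -> .   bit 3 = 0  t=0,i=8
  .#. -> #   bit 2 = 1  t=0,i=2
  ..# -> #   bit 1 = 1  t=0,i=1
  ... -> .   bit 0 = 0  t=0,i=0
  bits 00110110 = 54

54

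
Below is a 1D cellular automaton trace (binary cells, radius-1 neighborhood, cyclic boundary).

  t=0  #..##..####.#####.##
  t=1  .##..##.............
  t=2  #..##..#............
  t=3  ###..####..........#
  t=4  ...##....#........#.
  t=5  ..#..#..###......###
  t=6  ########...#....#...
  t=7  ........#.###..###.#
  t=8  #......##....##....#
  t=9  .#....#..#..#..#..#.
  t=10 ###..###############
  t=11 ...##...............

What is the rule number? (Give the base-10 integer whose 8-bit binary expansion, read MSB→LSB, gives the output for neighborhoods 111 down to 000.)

  nb ###: next=.  (t=0,i=8, bit7=0)
  nb ##.: next=.  (t=0,i=0, bit6=0)
  nb #.#: next=.  (t=0,i=11, bit5=0)
  nb #..: next=#  (t=0,i=1, bit4=1)
  nb .##: next=.  (t=0,i=3, bit3=0)
  nb .#.: next=#  (t=2,i=0, bit2=1)
  nb ..#: next=#  (t=0,i=2, bit1=1)
  nb ...: next=.  (t=1,i=8, bit0=0)
  bits 00010110 = 22

22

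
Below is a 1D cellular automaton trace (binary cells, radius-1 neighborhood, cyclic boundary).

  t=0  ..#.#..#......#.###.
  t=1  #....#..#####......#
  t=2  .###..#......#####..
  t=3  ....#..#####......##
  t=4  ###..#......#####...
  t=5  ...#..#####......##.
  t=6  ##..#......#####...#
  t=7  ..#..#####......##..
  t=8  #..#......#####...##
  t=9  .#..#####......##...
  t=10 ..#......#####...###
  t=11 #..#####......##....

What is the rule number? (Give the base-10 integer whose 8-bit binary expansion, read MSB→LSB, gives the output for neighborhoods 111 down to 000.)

  nb ###: next=.  (t=0,i=17, bit7=0)
  nb ##.: next=.  (t=0,i=18, bit6=0)
  nb #.#: next=.  (t=0,i=3, bit5=0)
  nb #..: next=#  (t=0,i=5, bit4=1)
  nb .##: next=.  (t=0,i=16, bit3=0)
  nb .#.: next=.  (t=0,i=2, bit2=0)
  nb ..#: next=.  (t=0,i=1, bit1=0)
  nb ...: next=#  (t=0,i=0, bit0=1)
  bits 00010001 = 17

17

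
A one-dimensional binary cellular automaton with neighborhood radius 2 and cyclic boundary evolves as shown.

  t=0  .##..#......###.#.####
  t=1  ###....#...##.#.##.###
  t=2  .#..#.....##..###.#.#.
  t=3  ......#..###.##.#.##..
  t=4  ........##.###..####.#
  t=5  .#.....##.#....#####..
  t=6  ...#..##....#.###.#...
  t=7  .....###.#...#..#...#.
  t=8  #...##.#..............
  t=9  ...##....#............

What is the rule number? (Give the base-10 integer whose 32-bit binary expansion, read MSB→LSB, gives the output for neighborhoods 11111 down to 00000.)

  [31] ##### => .  t=1,i=0
  [30] ####. => #  t=0,i=20
  [29] ###.# => #  t=0,i=14
  [28] ###.. => .  t=1,i=2
  [27] ##.## => #  t=0,i=0
  [26] ##.#. => .  t=0,i=15
  [25] ##..# => .  t=0,i=3
  [24] ##... => .  t=1,i=3
  [23] #.### => .  t=0,i=18
  [22] #.##. => #  t=0,i=1
  [21] #.#.# => #  t=0,i=16
  [20] #.#.. => .  t=2,i=20
  [19] #..## => #  t=2,i=13
  [18] #..#. => .  t=0,i=4
  [17] #...# => .  t=1,i=9
  [16] #.... => #  t=0,i=7
  [15] .#### => #  t=0,i=19
  [14] .###. => .  t=0,i=13
  [13] .##.# => .  t=1,i=12
  [12] .##.. => #  t=0,i=2
  [11] .#.## => #  t=0,i=17
  [10] .#.#. => #  t=2,i=19
  [9] .#..# => .  t=2,i=2
  [8] .#... => .  t=0,i=6
  [7] ..### => #  t=0,i=12
  [6] ..##. => #  t=1,i=11
  [5] ..#.# => .  t=6,i=12
  [4] ..#.. => .  t=0,i=5
  [3] ...## => #  t=0,i=11
  [2] ...#. => .  t=1,i=6
  [1] ....# => .  t=0,i=10
  [0] ..... => .  t=0,i=8
  bits 01101000011010011001110011001000 = 1751751880

1751751880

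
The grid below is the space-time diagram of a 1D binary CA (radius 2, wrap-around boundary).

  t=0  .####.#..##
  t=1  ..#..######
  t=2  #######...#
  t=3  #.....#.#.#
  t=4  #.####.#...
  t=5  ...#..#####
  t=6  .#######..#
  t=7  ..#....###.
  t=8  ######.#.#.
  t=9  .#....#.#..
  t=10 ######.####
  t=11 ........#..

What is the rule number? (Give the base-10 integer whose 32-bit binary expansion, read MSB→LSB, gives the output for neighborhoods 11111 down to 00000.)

371177431

  nb #####: next=.  (t=1,i=7, bit31=0)
  nb ####.: next=.  (t=0,i=3, bit30=0)
  nb ###.#: next=.  (t=0,i=4, bit29=0)
  nb ###..: next=#  (t=1,i=10, bit28=1)
  nb ##.##: next=.  (t=0,i=0, bit27=0)
  nb ##.#.: next=#  (t=0,i=5, bit26=1)
  nb ##..#: next=#  (t=1,i=0, bit25=1)
  nb ##...: next=.  (t=2,i=7, bit24=0)
  nb #.###: next=.  (t=0,i=1, bit23=0)
  nb #.##.: next=.  (t=3,i=10, bit22=0)
  nb #.#.#: next=.  (t=3,i=8, bit21=0)
  nb #.#..: next=#  (t=0,i=6, bit20=1)
  nb #..##: next=#  (t=0,i=8, bit19=1)
  nb #..#.: next=#  (t=1,i=1, bit18=1)
  nb #...#: next=#  (t=2,i=8, bit17=1)
  nb #....: next=#  (t=3,i=2, bit16=1)
  nb .####: next=#  (t=0,i=2, bit15=1)
  nb .###.: next=.  (t=7,i=8, bit14=0)
  nb .##.#: next=#  (t=0,i=10, bit13=1)
  nb .##..: next=#  (t=3,i=0, bit12=1)
  nb .#.##: next=.  (t=3,i=9, bit11=0)
  nb .#.#.: next=#  (t=3,i=7, bit10=1)
  nb .#..#: next=#  (t=0,i=7, bit9=1)
  nb .#...: next=#  (t=4,i=8, bit8=1)
  nb ..###: next=#  (t=1,i=5, bit7=1)
  nb ..##.: next=#  (t=0,i=9, bit6=1)
  nb ..#.#: next=.  (t=3,i=6, bit5=0)
  nb ..#..: next=#  (t=1,i=2, bit4=1)
  nb ...##: next=.  (t=2,i=9, bit3=0)
  nb ...#.: next=#  (t=3,i=5, bit2=1)
  nb ....#: next=#  (t=3,i=4, bit1=1)
  nb .....: next=#  (t=3,i=3, bit0=1)
  bits 00010110000111111011011111010111 = 371177431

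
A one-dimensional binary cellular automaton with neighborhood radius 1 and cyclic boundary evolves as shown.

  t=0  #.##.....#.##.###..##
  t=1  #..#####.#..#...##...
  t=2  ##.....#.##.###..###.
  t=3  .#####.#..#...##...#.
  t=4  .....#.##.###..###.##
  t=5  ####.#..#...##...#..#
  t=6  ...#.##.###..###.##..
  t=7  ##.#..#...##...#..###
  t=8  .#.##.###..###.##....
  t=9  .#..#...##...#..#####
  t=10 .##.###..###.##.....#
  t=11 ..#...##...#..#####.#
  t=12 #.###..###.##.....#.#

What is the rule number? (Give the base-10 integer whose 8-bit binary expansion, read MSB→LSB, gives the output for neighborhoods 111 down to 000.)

  [7] ### => .  t=0,i=15
  [6] ##. => #  t=0,i=0
  [5] #.# => .  t=0,i=1
  [4] #.. => #  t=0,i=4
  [3] .## => .  t=0,i=2
  [2] .#. => #  t=0,i=9
  [1] ..# => .  t=0,i=8
  [0] ... => #  t=0,i=5
  bits 01010101 = 85

85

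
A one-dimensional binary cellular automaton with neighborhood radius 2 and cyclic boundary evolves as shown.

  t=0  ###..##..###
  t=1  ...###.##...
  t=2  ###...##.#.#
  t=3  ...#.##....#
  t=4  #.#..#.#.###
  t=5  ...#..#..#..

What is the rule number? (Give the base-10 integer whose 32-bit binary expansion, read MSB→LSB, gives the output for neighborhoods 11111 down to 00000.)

  ##### -> .   bit 31 = 0  t=0,i=0
  ####. -> .   bit 30 = 0  t=0,i=1
  ###.# -> .   bit 29 = 0  t=1,i=5
  ###.. -> .   bit 28 = 0  t=0,i=2
  ##.## -> #   bit 27 = 1  t=1,i=6
  ##.#. -> .   bit 26 = 0  t=2,i=8
  ##..# -> #   bit 25 = 1  t=0,i=3
  ##... -> #   bit 24 = 1  t=1,i=9
  #.### -> #   bit 23 = 1  t=2,i=11
  #.##. -> #   bit 22 = 1  t=1,i=7
  #.#.# -> .   bit 21 = 0  t=2,i=9
  #.#.. -> .   bit 20 = 0  t=4,i=2
  #..## -> #   bit 19 = 1  t=0,i=4
  #..#. -> .   bit 18 = 0  t=4,i=4
  #...# -> .   bit 17 = 0  t=2,i=4
  #.... -> .   bit 16 = 0  t=1,i=10
  .#### -> .   bit 15 = 0  t=0,i=10
  .###. -> .   bit 14 = 0  t=1,i=4
  .##.# -> .   bit 13 = 0  t=2,i=7
  .##.. -> .   bit 12 = 0  t=0,i=6
  .#.## -> .   bit 11 = 0  t=2,i=10
  .#.#. -> #   bit 10 = 1  t=4,i=6
  .#..# -> #   bit 9 = 1  t=4,i=3
  .#... -> #   bit 8 = 1  t=3,i=0
  ..### -> .   bit 7 = 0  t=0,i=9
  ..##. -> #   bit 6 = 1  t=0,i=5
  ..#.# -> .   bit 5 = 0  t=3,i=3
  ..#.. -> #   bit 4 = 1  t=3,i=11
  ...## -> #   bit 3 = 1  t=1,i=2
  ...#. -> #   bit 2 = 1  t=3,i=2
  ....# -> #   bit 1 = 1  t=1,i=1
  ..... -> #   bit 0 = 1  t=1,i=0
  bits 00001011110010000000011101011111 = 197658463

197658463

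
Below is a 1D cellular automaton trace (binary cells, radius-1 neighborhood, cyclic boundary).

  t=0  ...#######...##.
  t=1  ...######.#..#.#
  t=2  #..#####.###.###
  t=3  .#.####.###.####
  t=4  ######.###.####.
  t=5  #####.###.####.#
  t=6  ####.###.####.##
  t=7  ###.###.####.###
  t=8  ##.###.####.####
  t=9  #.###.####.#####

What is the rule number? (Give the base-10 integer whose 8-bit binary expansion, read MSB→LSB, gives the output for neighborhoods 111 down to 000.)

188

  ###|#  b7=1 t=0,i=4
  ##.|.  b6=0 t=0,i=9
  #.#|#  b5=1 t=1,i=9
  #..|#  b4=1 t=0,i=10
  .##|#  b3=1 t=0,i=3
  .#.|#  b2=1 t=1,i=10
  ..#|.  b1=0 t=0,i=2
  ...|.  b0=0 t=0,i=0
  bits 10111100 = 188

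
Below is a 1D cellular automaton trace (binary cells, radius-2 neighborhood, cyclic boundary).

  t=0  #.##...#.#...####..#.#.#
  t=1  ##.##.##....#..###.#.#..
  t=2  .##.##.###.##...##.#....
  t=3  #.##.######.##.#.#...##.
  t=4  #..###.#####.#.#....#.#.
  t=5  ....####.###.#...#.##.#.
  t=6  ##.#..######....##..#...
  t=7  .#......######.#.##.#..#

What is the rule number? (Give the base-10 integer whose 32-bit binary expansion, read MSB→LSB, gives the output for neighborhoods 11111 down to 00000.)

  #####|#  b31=1 t=3,i=7
  ####.|#  b30=1 t=0,i=15
  ###.#|#  b29=1 t=1,i=17
  ###..|#  b28=1 t=0,i=16
  ##.##|#  b27=1 t=0,i=1
  ##.#.|.  b26=0 t=1,i=18
  ##..#|#  b25=1 t=0,i=17
  ##...|#  b24=1 t=0,i=4
  #.###|#  b23=1 t=2,i=7
  #.##.|.  b22=0 t=0,i=2
  #.#.#|#  b21=1 t=0,i=21
  #.#..|.  b20=0 t=0,i=9
  #..##|.  b19=0 t=1,i=14
  #..#.|.  b18=0 t=0,i=18
  #...#|.  b17=0 t=0,i=5
  #....|#  b16=1 t=1,i=9
  .####|.  b15=0 t=0,i=14
  .###.|#  b14=1 t=1,i=16
  .##.#|#  b13=1 t=0,i=0
  .##..|#  b12=1 t=0,i=3
  .#.##|.  b11=0 t=0,i=22
  .#.#.|.  b10=0 t=0,i=8
  .#..#|.  b9=0 t=1,i=13
  .#...|.  b8=0 t=0,i=10
  ..###|.  b7=0 t=0,i=13
  ..##.|.  b6=0 t=1,i=0
  ..#.#|#  b5=1 t=0,i=7
  ..#..|#  b4=1 t=1,i=12
  ...##|#  b3=1 t=0,i=12
  ...#.|#  b2=1 t=0,i=6
  ....#|.  b1=0 t=1,i=10
  .....|#  b0=1 t=2,i=22
  bits 11111011101000010111000000111101 = 4221661245

4221661245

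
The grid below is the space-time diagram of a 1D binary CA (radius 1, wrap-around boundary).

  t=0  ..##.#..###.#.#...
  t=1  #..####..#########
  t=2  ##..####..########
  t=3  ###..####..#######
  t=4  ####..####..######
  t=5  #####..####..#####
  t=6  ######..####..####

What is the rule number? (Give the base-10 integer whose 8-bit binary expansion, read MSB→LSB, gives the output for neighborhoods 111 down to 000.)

245

  nb ###: next=#  (t=0,i=9, bit7=1)
  nb ##.: next=#  (t=0,i=3, bit6=1)
  nb #.#: next=#  (t=0,i=4, bit5=1)
  nb #..: next=#  (t=0,i=6, bit4=1)
  nb .##: next=.  (t=0,i=2, bit3=0)
  nb .#.: next=#  (t=0,i=5, bit2=1)
  nb ..#: next=.  (t=0,i=1, bit1=0)
  nb ...: next=#  (t=0,i=0, bit0=1)
  bits 11110101 = 245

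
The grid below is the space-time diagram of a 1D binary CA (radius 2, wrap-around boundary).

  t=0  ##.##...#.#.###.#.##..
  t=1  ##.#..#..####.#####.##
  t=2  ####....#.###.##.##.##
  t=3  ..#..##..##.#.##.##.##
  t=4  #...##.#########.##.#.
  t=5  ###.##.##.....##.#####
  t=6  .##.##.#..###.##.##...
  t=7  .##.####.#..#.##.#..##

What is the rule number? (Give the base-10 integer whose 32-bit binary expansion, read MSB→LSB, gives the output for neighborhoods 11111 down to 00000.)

1727769923

  #####|.  b31=0 t=1,i=16
  ####.|#  b30=1 t=1,i=0
  ###.#|#  b29=1 t=0,i=14
  ###..|.  b28=0 t=2,i=3
  ##.##|.  b27=0 t=0,i=2
  ##.#.|#  b26=1 t=0,i=15
  ##..#|#  b25=1 t=0,i=20
  ##...|.  b24=0 t=0,i=5
  #.###|#  b23=1 t=0,i=12
  #.##.|#  b22=1 t=0,i=3
  #.#.#|#  b21=1 t=0,i=10
  #.#..|#  b20=1 t=1,i=3
  #..##|#  b19=1 t=0,i=21
  #..#.|.  b18=0 t=1,i=5
  #...#|#  b17=1 t=0,i=6
  #....|#  b16=1 t=2,i=5
  .####|#  b15=1 t=1,i=10
  .###.|.  b14=0 t=0,i=13
  .##.#|#  b13=1 t=0,i=1
  .##..|.  b12=0 t=0,i=4
  .#.##|#  b11=1 t=0,i=11
  .#.#.|#  b10=1 t=0,i=9
  .#..#|.  b9=0 t=1,i=4
  .#...|#  b8=1 t=4,i=1
  ..###|.  b7=0 t=1,i=9
  ..##.|#  b6=1 t=0,i=0
  ..#.#|.  b5=0 t=0,i=8
  ..#..|.  b4=0 t=1,i=6
  ...##|.  b3=0 t=4,i=3
  ...#.|.  b2=0 t=0,i=7
  ....#|#  b1=1 t=2,i=6
  .....|#  b0=1 t=5,i=11
  bits 01100110111110111010110101000011 = 1727769923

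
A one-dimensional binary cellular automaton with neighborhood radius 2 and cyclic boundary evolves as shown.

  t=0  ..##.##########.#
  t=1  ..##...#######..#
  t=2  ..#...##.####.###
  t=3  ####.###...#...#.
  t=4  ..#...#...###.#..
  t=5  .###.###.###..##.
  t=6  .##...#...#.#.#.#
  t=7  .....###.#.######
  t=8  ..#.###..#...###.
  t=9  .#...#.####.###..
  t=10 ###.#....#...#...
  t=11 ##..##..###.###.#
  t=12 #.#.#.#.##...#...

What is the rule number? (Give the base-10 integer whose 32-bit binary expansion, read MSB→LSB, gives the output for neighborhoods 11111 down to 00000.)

3258213853

  [31] ##### => #  t=0,i=7
  [30] ####. => #  t=0,i=13
  [29] ###.# => .  t=0,i=14
  [28] ###.. => .  t=1,i=13
  [27] ##.## => .  t=0,i=4
  [26] ##.#. => .  t=0,i=15
  [25] ##..# => #  t=1,i=14
  [24] ##... => .  t=1,i=4
  [23] #.### => .  t=0,i=5
  [22] #.##. => .  t=6,i=1
  [21] #.#.# => #  t=6,i=12
  [20] #.#.. => #  t=0,i=16
  [19] #..## => .  t=0,i=1
  [18] #..#. => #  t=1,i=15
  [17] #...# => .  t=1,i=5
  [16] #.... => .  t=4,i=16
  [15] .#### => .  t=0,i=6
  [14] .###. => #  t=2,i=15
  [13] .##.# => #  t=0,i=3
  [12] .##.. => .  t=1,i=3
  [11] .#.## => .  t=3,i=16
  [10] .#.#. => #  t=6,i=11
  [9] .#..# => .  t=0,i=0
  [8] .#... => #  t=2,i=3
  [7] ..### => #  t=1,i=7
  [6] ..##. => #  t=0,i=2
  [5] ..#.# => .  t=3,i=15
  [4] ..#.. => #  t=1,i=16
  [3] ...## => #  t=1,i=6
  [2] ...#. => #  t=3,i=10
  [1] ....# => .  t=4,i=0
  [0] ..... => #  t=7,i=2
  bits 11000010001101000110010111011101 = 3258213853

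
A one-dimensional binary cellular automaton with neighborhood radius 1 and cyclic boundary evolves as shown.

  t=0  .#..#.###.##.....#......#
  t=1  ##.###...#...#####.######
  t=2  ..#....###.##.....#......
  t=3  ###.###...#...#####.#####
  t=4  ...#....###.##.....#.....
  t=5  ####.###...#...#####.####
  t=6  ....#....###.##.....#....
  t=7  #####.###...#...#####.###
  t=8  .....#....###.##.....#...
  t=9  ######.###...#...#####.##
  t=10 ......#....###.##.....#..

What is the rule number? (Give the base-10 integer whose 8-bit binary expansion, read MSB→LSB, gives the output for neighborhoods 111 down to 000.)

39

  ###|.  b7=0 t=0,i=7
  ##.|.  b6=0 t=0,i=8
  #.#|#  b5=1 t=0,i=0
  #..|.  b4=0 t=0,i=2
  .##|.  b3=0 t=0,i=6
  .#.|#  b2=1 t=0,i=1
  ..#|#  b1=1 t=0,i=3
  ...|#  b0=1 t=0,i=13
  bits 00100111 = 39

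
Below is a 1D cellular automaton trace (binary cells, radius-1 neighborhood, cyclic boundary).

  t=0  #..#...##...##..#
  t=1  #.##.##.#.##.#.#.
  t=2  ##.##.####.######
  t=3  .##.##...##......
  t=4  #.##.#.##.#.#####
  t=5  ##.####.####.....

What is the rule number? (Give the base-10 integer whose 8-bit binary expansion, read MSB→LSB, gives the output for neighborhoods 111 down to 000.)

  ###|.  b7=0 t=2,i=0
  ##.|#  b6=1 t=0,i=0
  #.#|#  b5=1 t=1,i=1
  #..|.  b4=0 t=0,i=1
  .##|.  b3=0 t=0,i=7
  .#.|#  b2=1 t=0,i=3
  ..#|#  b1=1 t=0,i=2
  ...|#  b0=1 t=0,i=5
  bits 01100111 = 103

103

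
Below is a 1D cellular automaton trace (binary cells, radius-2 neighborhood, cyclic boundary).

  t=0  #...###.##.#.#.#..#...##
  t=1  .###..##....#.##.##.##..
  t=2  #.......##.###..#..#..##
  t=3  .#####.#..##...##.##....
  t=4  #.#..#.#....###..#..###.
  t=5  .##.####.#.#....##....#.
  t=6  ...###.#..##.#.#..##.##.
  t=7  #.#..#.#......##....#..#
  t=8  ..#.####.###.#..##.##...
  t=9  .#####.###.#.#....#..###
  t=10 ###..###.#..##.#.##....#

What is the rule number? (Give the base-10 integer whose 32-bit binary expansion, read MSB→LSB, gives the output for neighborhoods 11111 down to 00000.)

  [31] ##### => .  t=3,i=3
  [30] ####. => .  t=3,i=4
  [29] ###.# => #  t=0,i=6
  [28] ###.. => .  t=0,i=0
  [27] ##.## => #  t=0,i=7
  [26] ##.#. => .  t=0,i=10
  [25] ##..# => .  t=1,i=4
  [24] ##... => #  t=0,i=1
  [23] #.### => #  t=2,i=11
  [22] #.##. => .  t=0,i=8
  [21] #.#.# => .  t=0,i=11
  [20] #.#.. => #  t=0,i=15
  [19] #..## => .  t=1,i=5
  [18] #..#. => #  t=0,i=17
  [17] #...# => #  t=0,i=2
  [16] #.... => #  t=1,i=9
  [15] .#### => #  t=3,i=2
  [14] .###. => .  t=0,i=5
  [13] .##.# => .  t=0,i=9
  [12] .##.. => .  t=1,i=7
  [11] .#.## => #  t=1,i=13
  [10] .#.#. => #  t=0,i=12
  [9] .#..# => .  t=0,i=16
  [8] .#... => .  t=0,i=19
  [7] ..### => .  t=0,i=4
  [6] ..##. => .  t=1,i=6
  [5] ..#.# => #  t=1,i=12
  [4] ..#.. => #  t=0,i=18
  [3] ...## => #  t=0,i=3
  [2] ...#. => #  t=1,i=11
  [1] ....# => .  t=1,i=10
  [0] ..... => #  t=2,i=3
  bits 00101001100101111000110000111101 = 697797693

697797693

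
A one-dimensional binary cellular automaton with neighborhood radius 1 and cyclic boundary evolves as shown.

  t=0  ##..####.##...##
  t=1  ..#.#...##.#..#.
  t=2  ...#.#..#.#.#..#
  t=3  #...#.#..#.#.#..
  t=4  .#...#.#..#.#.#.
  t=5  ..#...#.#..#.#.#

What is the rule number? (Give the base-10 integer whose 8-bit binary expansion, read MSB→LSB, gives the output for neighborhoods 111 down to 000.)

  [7] ### => .  t=0,i=0
  [6] ##. => .  t=0,i=1
  [5] #.# => #  t=0,i=8
  [4] #.. => #  t=0,i=2
  [3] .## => #  t=0,i=4
  [2] .#. => .  t=1,i=2
  [1] ..# => .  t=0,i=3
  [0] ... => .  t=0,i=12
  bits 00111000 = 56

56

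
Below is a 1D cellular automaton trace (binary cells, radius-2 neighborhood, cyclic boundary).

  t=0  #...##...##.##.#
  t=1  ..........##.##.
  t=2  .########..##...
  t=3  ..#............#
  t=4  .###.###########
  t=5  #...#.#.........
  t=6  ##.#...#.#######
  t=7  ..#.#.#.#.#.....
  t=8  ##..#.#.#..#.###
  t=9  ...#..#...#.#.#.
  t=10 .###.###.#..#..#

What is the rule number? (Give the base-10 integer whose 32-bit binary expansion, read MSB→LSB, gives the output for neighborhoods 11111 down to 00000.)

  [31] ##### => .  t=2,i=3
  [30] ####. => .  t=2,i=7
  [29] ###.# => .  t=4,i=3
  [28] ###.. => .  t=2,i=8
  [27] ##.## => #  t=0,i=11
  [26] ##.#. => #  t=6,i=2
  [25] ##..# => .  t=2,i=9
  [24] ##... => .  t=0,i=1
  [23] #.### => .  t=4,i=1
  [22] #.##. => .  t=0,i=12
  [21] #.#.# => #  t=7,i=4
  [20] #.#.. => .  t=5,i=6
  [19] #..## => .  t=2,i=10
  [18] #..#. => #  t=3,i=1
  [17] #...# => .  t=0,i=2
  [16] #.... => .  t=1,i=0
  [15] .#### => #  t=2,i=2
  [14] .###. => .  t=4,i=2
  [13] .##.# => #  t=0,i=10
  [12] .##.. => .  t=0,i=0
  [11] .#.## => #  t=6,i=8
  [10] .#.#. => .  t=5,i=5
  [9] .#..# => .  t=3,i=0
  [8] .#... => #  t=3,i=3
  [7] ..### => .  t=2,i=1
  [6] ..##. => .  t=0,i=4
  [5] ..#.# => .  t=5,i=4
  [4] ..#.. => #  t=3,i=2
  [3] ...## => .  t=0,i=3
  [2] ...#. => #  t=3,i=14
  [1] ....# => #  t=1,i=8
  [0] ..... => #  t=1,i=1
  bits 00001100001001001010100100010111 = 203729175

203729175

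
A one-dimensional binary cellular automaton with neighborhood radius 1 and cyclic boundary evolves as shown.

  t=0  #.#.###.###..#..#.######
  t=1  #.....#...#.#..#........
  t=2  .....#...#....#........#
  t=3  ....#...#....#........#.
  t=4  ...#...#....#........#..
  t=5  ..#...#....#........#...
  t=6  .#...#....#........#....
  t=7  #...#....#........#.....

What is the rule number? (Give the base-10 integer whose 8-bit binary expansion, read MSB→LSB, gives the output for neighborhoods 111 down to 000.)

  [7] ### => .  t=0,i=5
  [6] ##. => #  t=0,i=0
  [5] #.# => .  t=0,i=1
  [4] #.. => .  t=0,i=11
  [3] .## => .  t=0,i=4
  [2] .#. => .  t=0,i=2
  [1] ..# => #  t=0,i=12
  [0] ... => .  t=1,i=2
  bits 01000010 = 66

66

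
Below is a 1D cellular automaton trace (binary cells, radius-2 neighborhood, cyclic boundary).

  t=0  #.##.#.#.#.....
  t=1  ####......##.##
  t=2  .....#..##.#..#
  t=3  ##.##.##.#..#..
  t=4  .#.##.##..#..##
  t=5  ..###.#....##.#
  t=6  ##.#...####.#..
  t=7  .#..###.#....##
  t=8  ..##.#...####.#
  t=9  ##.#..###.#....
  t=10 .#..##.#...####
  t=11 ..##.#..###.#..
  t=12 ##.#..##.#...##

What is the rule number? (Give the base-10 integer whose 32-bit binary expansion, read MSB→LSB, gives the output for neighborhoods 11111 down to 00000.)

  [31] ##### => .  t=1,i=0
  [30] ####. => .  t=1,i=2
  [29] ###.# => .  t=5,i=4
  [28] ###.. => .  t=1,i=3
  [27] ##.## => .  t=1,i=12
  [26] ##.#. => .  t=0,i=4
  [25] ##..# => .  t=4,i=8
  [24] ##... => .  t=1,i=4
  [23] #.### => .  t=1,i=13
  [22] #.##. => #  t=0,i=2
  [21] #.#.# => .  t=0,i=5
  [20] #.#.. => .  t=0,i=9
  [19] #..## => #  t=2,i=7
  [18] #..#. => .  t=2,i=13
  [17] #...# => #  t=6,i=5
  [16] #.... => #  t=0,i=11
  [15] .#### => #  t=1,i=14
  [14] .###. => #  t=5,i=3
  [13] .##.# => #  t=0,i=3
  [12] .##.. => .  t=4,i=7
  [11] .#.## => #  t=0,i=1
  [10] .#.#. => .  t=0,i=6
  [9] .#..# => #  t=2,i=6
  [8] .#... => #  t=0,i=10
  [7] ..### => .  t=5,i=2
  [6] ..##. => .  t=1,i=10
  [5] ..#.# => #  t=0,i=0
  [4] ..#.. => .  t=2,i=5
  [3] ...## => #  t=1,i=9
  [2] ...#. => #  t=0,i=14
  [1] ....# => #  t=0,i=13
  [0] ..... => .  t=0,i=12
  bits 00000000010010111110101100101110 = 4975406

4975406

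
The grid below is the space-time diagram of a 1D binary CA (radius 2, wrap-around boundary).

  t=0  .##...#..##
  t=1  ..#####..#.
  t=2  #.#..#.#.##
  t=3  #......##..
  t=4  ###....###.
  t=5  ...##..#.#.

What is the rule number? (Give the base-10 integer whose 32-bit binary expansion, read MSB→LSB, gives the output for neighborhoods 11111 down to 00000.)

  #####|.  b31=0 t=1,i=4
  ####.|#  b30=1 t=1,i=5
  ###.#|#  b29=1 t=2,i=0
  ###..|.  b28=0 t=1,i=6
  ##.##|.  b27=0 t=0,i=0
  ##.#.|.  b26=0 t=2,i=1
  ##..#|#  b25=1 t=1,i=7
  ##...|#  b24=1 t=0,i=3
  #.###|.  b23=0 t=2,i=9
  #.##.|.  b22=0 t=0,i=1
  #.#.#|#  b21=1 t=2,i=7
  #.#..|.  b20=0 t=2,i=2
  #..##|.  b19=0 t=0,i=8
  #..#.|.  b18=0 t=1,i=8
  #...#|#  b17=1 t=0,i=4
  #....|#  b16=1 t=3,i=2
  .####|.  b15=0 t=1,i=3
  .###.|.  b14=0 t=2,i=10
  .##.#|.  b13=0 t=0,i=10
  .##..|#  b12=1 t=0,i=2
  .#.##|#  b11=1 t=2,i=8
  .#.#.|.  b10=0 t=2,i=6
  .#..#|.  b9=0 t=0,i=7
  .#...|#  b8=1 t=1,i=10
  ..###|#  b7=1 t=1,i=2
  ..##.|#  b6=1 t=0,i=9
  ..#.#|.  b5=0 t=2,i=5
  ..#..|#  b4=1 t=0,i=6
  ...##|.  b3=0 t=1,i=1
  ...#.|#  b2=1 t=0,i=5
  ....#|.  b1=0 t=3,i=5
  .....|.  b0=0 t=3,i=3
  bits 01100011001000110001100111010100 = 1663244756

1663244756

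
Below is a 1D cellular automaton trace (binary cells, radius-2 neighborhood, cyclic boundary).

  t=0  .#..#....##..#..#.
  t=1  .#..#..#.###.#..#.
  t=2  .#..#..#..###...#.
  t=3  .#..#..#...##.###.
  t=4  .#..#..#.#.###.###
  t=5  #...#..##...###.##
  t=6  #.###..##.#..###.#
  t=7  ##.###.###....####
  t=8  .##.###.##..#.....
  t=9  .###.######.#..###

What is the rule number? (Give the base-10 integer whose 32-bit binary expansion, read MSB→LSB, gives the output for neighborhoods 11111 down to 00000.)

  nb #####: next=.  (t=7,i=16, bit31=0)
  nb ####.: next=.  (t=7,i=0, bit30=0)
  nb ###.#: next=#  (t=1,i=11, bit29=1)
  nb ###..: next=#  (t=2,i=12, bit28=1)
  nb ##.##: next=#  (t=3,i=13, bit27=1)
  nb ##.#.: next=#  (t=1,i=12, bit26=1)
  nb ##..#: next=#  (t=0,i=11, bit25=1)
  nb ##...: next=.  (t=2,i=13, bit24=0)
  nb #.###: next=.  (t=1,i=9, bit23=0)
  nb #.##.: next=#  (t=6,i=17, bit22=1)
  nb #.#.#: next=.  (t=4,i=9, bit21=0)
  nb #.#..: next=.  (t=1,i=13, bit20=0)
  nb #..##: next=.  (t=2,i=9, bit19=0)
  nb #..#.: next=.  (t=0,i=0, bit18=0)
  nb #...#: next=#  (t=2,i=14, bit17=1)
  nb #....: next=.  (t=0,i=6, bit16=0)
  nb .####: next=.  (t=7,i=15, bit15=0)
  nb .###.: next=#  (t=1,i=10, bit14=1)
  nb .##.#: next=#  (t=3,i=12, bit13=1)
  nb .##..: next=#  (t=0,i=10, bit12=1)
  nb .#.##: next=.  (t=1,i=8, bit11=0)
  nb .#.#.: next=#  (t=4,i=8, bit10=1)
  nb .#..#: next=.  (t=0,i=2, bit9=0)
  nb .#...: next=.  (t=0,i=5, bit8=0)
  nb ..###: next=.  (t=2,i=10, bit7=0)
  nb ..##.: next=#  (t=0,i=9, bit6=1)
  nb ..#.#: next=#  (t=1,i=7, bit5=1)
  nb ..#..: next=#  (t=0,i=1, bit4=1)
  nb ...##: next=.  (t=0,i=8, bit3=0)
  nb ...#.: next=#  (t=2,i=15, bit2=1)
  nb ....#: next=#  (t=0,i=7, bit1=1)
  nb .....: next=#  (t=8,i=15, bit0=1)
  bits 00111110010000100111010001110111 = 1044542583

1044542583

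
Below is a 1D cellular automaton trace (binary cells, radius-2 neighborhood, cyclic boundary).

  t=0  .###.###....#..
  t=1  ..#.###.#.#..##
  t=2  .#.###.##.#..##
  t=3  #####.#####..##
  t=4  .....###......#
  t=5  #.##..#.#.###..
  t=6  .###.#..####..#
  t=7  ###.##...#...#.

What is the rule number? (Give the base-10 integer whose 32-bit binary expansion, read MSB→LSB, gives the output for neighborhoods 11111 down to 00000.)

  nb #####: next=.  (t=3,i=0, bit31=0)
  nb ####.: next=.  (t=3,i=3, bit30=0)
  nb ###.#: next=.  (t=0,i=3, bit29=0)
  nb ###..: next=.  (t=0,i=7, bit28=0)
  nb ##.##: next=#  (t=0,i=4, bit27=1)
  nb ##.#.: next=#  (t=1,i=7, bit26=1)
  nb ##..#: next=.  (t=1,i=0, bit25=0)
  nb ##...: next=#  (t=0,i=8, bit24=1)
  nb #.###: next=#  (t=0,i=5, bit23=1)
  nb #.##.: next=#  (t=2,i=7, bit22=1)
  nb #.#.#: next=#  (t=1,i=8, bit21=1)
  nb #.#..: next=#  (t=1,i=10, bit20=1)
  nb #..##: next=.  (t=1,i=12, bit19=0)
  nb #..#.: next=#  (t=1,i=1, bit18=1)
  nb #...#: next=#  (t=0,i=14, bit17=1)
  nb #....: next=.  (t=0,i=9, bit16=0)
  nb .####: next=#  (t=3,i=7, bit15=1)
  nb .###.: next=#  (t=0,i=2, bit14=1)
  nb .##.#: next=#  (t=2,i=8, bit13=1)
  nb .##..: next=#  (t=1,i=14, bit12=1)
  nb .#.##: next=#  (t=1,i=3, bit11=1)
  nb .#.#.: next=.  (t=1,i=9, bit10=0)
  nb .#..#: next=.  (t=1,i=11, bit9=0)
  nb .#...: next=#  (t=0,i=13, bit8=1)
  nb ..###: next=.  (t=0,i=1, bit7=0)
  nb ..##.: next=#  (t=1,i=13, bit6=1)
  nb ..#.#: next=.  (t=1,i=2, bit5=0)
  nb ..#..: next=.  (t=0,i=12, bit4=0)
  nb ...##: next=.  (t=0,i=0, bit3=0)
  nb ...#.: next=.  (t=0,i=11, bit2=0)
  nb ....#: next=#  (t=0,i=10, bit1=1)
  nb .....: next=#  (t=4,i=2, bit0=1)
  bits 00001101111101101111100101000011 = 234289475

234289475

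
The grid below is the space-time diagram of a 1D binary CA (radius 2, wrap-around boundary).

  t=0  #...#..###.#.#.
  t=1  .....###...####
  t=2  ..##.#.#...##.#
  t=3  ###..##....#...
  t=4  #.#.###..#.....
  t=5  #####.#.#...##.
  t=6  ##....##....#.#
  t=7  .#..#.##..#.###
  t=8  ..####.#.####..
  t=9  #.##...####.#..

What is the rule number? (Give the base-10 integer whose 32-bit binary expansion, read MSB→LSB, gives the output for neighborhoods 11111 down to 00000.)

  #####|.  b31=0 t=5,i=2
  ####.|.  b30=0 t=1,i=13
  ###.#|.  b29=0 t=0,i=9
  ###..|#  b28=1 t=1,i=7
  ##.##|#  b27=1 t=5,i=14
  ##.#.|.  b26=0 t=0,i=10
  ##..#|.  b25=0 t=3,i=3
  ##...|.  b24=0 t=1,i=0
  #.###|#  b23=1 t=4,i=4
  #.##.|.  b22=0 t=7,i=6
  #.#.#|#  b21=1 t=0,i=11
  #.#..|.  b20=0 t=0,i=0
  #..##|#  b19=1 t=0,i=6
  #..#.|#  b18=1 t=4,i=8
  #...#|.  b17=0 t=0,i=2
  #....|.  b16=0 t=1,i=1
  .####|#  b15=1 t=1,i=12
  .###.|.  b14=0 t=0,i=8
  .##.#|.  b13=0 t=2,i=3
  .##..|#  b12=1 t=3,i=6
  .#.##|#  b11=1 t=4,i=3
  .#.#.|#  b10=1 t=0,i=12
  .#..#|#  b9=1 t=0,i=5
  .#...|.  b8=0 t=0,i=1
  ..###|#  b7=1 t=0,i=7
  ..##.|#  b6=1 t=2,i=2
  ..#.#|#  b5=1 t=4,i=0
  ..#..|.  b4=0 t=0,i=4
  ...##|.  b3=0 t=1,i=4
  ...#.|.  b2=0 t=0,i=3
  ....#|#  b1=1 t=1,i=3
  .....|#  b0=1 t=1,i=2
  bits 00011000101011001001111011100011 = 413966051

413966051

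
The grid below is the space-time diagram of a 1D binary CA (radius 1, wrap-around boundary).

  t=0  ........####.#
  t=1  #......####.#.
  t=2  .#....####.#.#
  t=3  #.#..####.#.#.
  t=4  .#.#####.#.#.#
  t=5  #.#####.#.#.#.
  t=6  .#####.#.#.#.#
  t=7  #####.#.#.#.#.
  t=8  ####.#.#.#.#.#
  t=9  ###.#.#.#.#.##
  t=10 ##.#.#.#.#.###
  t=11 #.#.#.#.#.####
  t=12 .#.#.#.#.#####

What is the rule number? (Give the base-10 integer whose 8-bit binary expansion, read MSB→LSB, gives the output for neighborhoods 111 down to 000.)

186

  ###|#  b7=1 t=0,i=9
  ##.|.  b6=0 t=0,i=11
  #.#|#  b5=1 t=0,i=12
  #..|#  b4=1 t=0,i=0
  .##|#  b3=1 t=0,i=8
  .#.|.  b2=0 t=0,i=13
  ..#|#  b1=1 t=0,i=7
  ...|.  b0=0 t=0,i=1
  bits 10111010 = 186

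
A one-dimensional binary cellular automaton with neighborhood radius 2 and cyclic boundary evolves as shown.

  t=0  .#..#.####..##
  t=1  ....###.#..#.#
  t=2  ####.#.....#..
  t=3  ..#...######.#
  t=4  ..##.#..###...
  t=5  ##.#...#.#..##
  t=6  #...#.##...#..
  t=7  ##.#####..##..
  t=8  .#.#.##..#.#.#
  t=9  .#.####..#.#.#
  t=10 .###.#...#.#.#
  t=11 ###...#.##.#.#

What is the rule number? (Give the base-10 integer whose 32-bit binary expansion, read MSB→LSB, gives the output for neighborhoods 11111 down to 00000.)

  nb #####: next=#  (t=3,i=8, bit31=1)
  nb ####.: next=#  (t=0,i=8, bit30=1)
  nb ###.#: next=.  (t=1,i=6, bit29=0)
  nb ###..: next=.  (t=0,i=9, bit28=0)
  nb ##.##: next=.  (t=7,i=2, bit27=0)
  nb ##.#.: next=.  (t=0,i=0, bit26=0)
  nb ##..#: next=.  (t=0,i=10, bit25=0)
  nb ##...: next=.  (t=4,i=11, bit24=0)
  nb #.###: next=#  (t=0,i=6, bit23=1)
  nb #.##.: next=#  (t=6,i=6, bit22=1)
  nb #.#.#: next=#  (t=8,i=1, bit21=1)
  nb #.#..: next=.  (t=0,i=1, bit20=0)
  nb #..##: next=#  (t=0,i=11, bit19=1)
  nb #..#.: next=.  (t=0,i=3, bit18=0)
  nb #...#: next=.  (t=3,i=4, bit17=0)
  nb #....: next=#  (t=1,i=1, bit16=1)
  nb .####: next=.  (t=0,i=7, bit15=0)
  nb .###.: next=#  (t=1,i=5, bit14=1)
  nb .##.#: next=#  (t=0,i=13, bit13=1)
  nb .##..: next=#  (t=6,i=7, bit12=1)
  nb .#.##: next=#  (t=0,i=5, bit11=1)
  nb .#.#.: next=.  (t=1,i=12, bit10=0)
  nb .#..#: next=.  (t=0,i=2, bit9=0)
  nb .#...: next=#  (t=1,i=0, bit8=1)
  nb ..###: next=.  (t=1,i=4, bit7=0)
  nb ..##.: next=.  (t=0,i=12, bit6=0)
  nb ..#.#: next=#  (t=0,i=4, bit5=1)
  nb ..#..: next=#  (t=2,i=11, bit4=1)
  nb ...##: next=#  (t=1,i=3, bit3=1)
  nb ...#.: next=#  (t=2,i=10, bit2=1)
  nb ....#: next=#  (t=1,i=2, bit1=1)
  nb .....: next=#  (t=2,i=8, bit0=1)
  bits 11000000111010010111100100111111 = 3236526399

3236526399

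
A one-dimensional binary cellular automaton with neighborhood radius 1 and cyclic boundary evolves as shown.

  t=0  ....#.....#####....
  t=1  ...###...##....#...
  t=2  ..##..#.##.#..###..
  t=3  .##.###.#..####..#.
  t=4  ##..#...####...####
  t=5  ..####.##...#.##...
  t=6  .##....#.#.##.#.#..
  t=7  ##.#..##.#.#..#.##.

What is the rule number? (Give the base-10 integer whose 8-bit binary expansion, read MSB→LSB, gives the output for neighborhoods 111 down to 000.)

30

  ###|.  b7=0 t=0,i=11
  ##.|.  b6=0 t=0,i=14
  #.#|.  b5=0 t=2,i=7
  #..|#  b4=1 t=0,i=5
  .##|#  b3=1 t=0,i=10
  .#.|#  b2=1 t=0,i=4
  ..#|#  b1=1 t=0,i=3
  ...|.  b0=0 t=0,i=0
  bits 00011110 = 30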